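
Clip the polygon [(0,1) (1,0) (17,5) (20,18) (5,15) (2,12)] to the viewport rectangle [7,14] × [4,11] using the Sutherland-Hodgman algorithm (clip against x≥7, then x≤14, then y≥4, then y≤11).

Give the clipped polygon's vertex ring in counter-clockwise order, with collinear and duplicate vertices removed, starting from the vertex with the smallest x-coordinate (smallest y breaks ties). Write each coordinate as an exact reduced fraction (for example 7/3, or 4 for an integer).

1. After x ≥ 7: [(7,15/8) (17,5) (20,18) (7,77/5)]
2. After x ≤ 14: [(7,15/8) (14,65/16) (14,84/5) (7,77/5)]
3. After y ≥ 4: [(7,4) (69/5,4) (14,65/16) (14,84/5) (7,77/5)]
4. After y ≤ 11: [(7,11) (7,4) (69/5,4) (14,65/16) (14,11)]
5. Canonical ring: [(7,4) (69/5,4) (14,65/16) (14,11) (7,11)]

Clipped polygon: [(7,4) (69/5,4) (14,65/16) (14,11) (7,11)]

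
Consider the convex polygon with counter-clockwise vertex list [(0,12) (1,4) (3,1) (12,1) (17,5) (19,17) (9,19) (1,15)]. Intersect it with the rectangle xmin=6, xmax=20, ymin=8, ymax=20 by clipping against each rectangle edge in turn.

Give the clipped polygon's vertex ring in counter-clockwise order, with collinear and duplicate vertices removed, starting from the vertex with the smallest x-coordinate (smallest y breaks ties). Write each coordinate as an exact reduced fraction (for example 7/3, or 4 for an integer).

1. After x ≥ 6: [(6,1) (12,1) (17,5) (19,17) (9,19) (6,35/2)]
2. After x ≤ 20: [(6,1) (12,1) (17,5) (19,17) (9,19) (6,35/2)]
3. After y ≥ 8: [(6,8) (35/2,8) (19,17) (9,19) (6,35/2)]
4. After y ≤ 20: [(6,8) (35/2,8) (19,17) (9,19) (6,35/2)]
5. Canonical ring: [(6,8) (35/2,8) (19,17) (9,19) (6,35/2)]

Clipped polygon: [(6,8) (35/2,8) (19,17) (9,19) (6,35/2)]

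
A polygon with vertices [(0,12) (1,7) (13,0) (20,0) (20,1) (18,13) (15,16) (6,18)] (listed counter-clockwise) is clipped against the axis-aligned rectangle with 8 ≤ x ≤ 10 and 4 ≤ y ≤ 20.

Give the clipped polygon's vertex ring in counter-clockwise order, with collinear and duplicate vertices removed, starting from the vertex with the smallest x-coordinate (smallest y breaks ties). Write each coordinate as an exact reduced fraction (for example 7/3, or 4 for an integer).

1. After x ≥ 8: [(8,35/12) (13,0) (20,0) (20,1) (18,13) (15,16) (8,158/9)]
2. After x ≤ 10: [(8,35/12) (10,7/4) (10,154/9) (8,158/9)]
3. After y ≥ 4: [(8,4) (10,4) (10,154/9) (8,158/9)]
4. After y ≤ 20: [(8,4) (10,4) (10,154/9) (8,158/9)]
5. Canonical ring: [(8,4) (10,4) (10,154/9) (8,158/9)]

Clipped polygon: [(8,4) (10,4) (10,154/9) (8,158/9)]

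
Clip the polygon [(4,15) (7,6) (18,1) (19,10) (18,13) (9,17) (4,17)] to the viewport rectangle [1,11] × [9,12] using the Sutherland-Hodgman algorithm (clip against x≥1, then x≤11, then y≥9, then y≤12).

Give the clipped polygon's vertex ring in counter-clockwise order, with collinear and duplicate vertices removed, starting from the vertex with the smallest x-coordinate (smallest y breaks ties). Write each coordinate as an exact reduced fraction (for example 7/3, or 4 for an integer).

1. After x ≥ 1: [(4,15) (7,6) (18,1) (19,10) (18,13) (9,17) (4,17)]
2. After x ≤ 11: [(4,15) (7,6) (11,46/11) (11,145/9) (9,17) (4,17)]
3. After y ≥ 9: [(4,15) (6,9) (11,9) (11,145/9) (9,17) (4,17)]
4. After y ≤ 12: [(5,12) (6,9) (11,9) (11,12)]
5. Canonical ring: [(5,12) (6,9) (11,9) (11,12)]

Clipped polygon: [(5,12) (6,9) (11,9) (11,12)]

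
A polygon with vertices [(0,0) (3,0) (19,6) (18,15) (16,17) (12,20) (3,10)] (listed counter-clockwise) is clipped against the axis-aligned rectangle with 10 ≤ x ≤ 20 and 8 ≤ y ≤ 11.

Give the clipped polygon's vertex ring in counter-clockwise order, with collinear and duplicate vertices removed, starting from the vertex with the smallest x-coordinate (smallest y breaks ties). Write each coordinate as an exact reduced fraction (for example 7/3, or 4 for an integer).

1. After x ≥ 10: [(10,21/8) (19,6) (18,15) (16,17) (12,20) (10,160/9)]
2. After x ≤ 20: [(10,21/8) (19,6) (18,15) (16,17) (12,20) (10,160/9)]
3. After y ≥ 8: [(10,8) (169/9,8) (18,15) (16,17) (12,20) (10,160/9)]
4. After y ≤ 11: [(10,11) (10,8) (169/9,8) (166/9,11)]
5. Canonical ring: [(10,8) (169/9,8) (166/9,11) (10,11)]

Clipped polygon: [(10,8) (169/9,8) (166/9,11) (10,11)]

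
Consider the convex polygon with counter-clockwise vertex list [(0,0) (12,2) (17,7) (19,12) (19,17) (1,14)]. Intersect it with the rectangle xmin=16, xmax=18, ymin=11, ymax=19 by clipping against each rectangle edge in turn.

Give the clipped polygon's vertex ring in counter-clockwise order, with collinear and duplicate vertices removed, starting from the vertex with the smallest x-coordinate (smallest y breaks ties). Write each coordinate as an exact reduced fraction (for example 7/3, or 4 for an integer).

1. After x ≥ 16: [(16,6) (17,7) (19,12) (19,17) (16,33/2)]
2. After x ≤ 18: [(16,6) (17,7) (18,19/2) (18,101/6) (16,33/2)]
3. After y ≥ 11: [(16,11) (18,11) (18,101/6) (16,33/2)]
4. After y ≤ 19: [(16,11) (18,11) (18,101/6) (16,33/2)]
5. Canonical ring: [(16,11) (18,11) (18,101/6) (16,33/2)]

Clipped polygon: [(16,11) (18,11) (18,101/6) (16,33/2)]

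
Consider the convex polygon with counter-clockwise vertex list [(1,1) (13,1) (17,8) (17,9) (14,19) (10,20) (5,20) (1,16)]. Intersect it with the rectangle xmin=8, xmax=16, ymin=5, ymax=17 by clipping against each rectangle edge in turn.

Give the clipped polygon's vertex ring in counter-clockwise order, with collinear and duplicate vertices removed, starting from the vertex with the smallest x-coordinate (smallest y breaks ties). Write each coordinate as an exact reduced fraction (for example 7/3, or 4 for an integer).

1. After x ≥ 8: [(8,1) (13,1) (17,8) (17,9) (14,19) (10,20) (8,20)]
2. After x ≤ 16: [(8,1) (13,1) (16,25/4) (16,37/3) (14,19) (10,20) (8,20)]
3. After y ≥ 5: [(8,5) (107/7,5) (16,25/4) (16,37/3) (14,19) (10,20) (8,20)]
4. After y ≤ 17: [(8,17) (8,5) (107/7,5) (16,25/4) (16,37/3) (73/5,17)]
5. Canonical ring: [(8,5) (107/7,5) (16,25/4) (16,37/3) (73/5,17) (8,17)]

Clipped polygon: [(8,5) (107/7,5) (16,25/4) (16,37/3) (73/5,17) (8,17)]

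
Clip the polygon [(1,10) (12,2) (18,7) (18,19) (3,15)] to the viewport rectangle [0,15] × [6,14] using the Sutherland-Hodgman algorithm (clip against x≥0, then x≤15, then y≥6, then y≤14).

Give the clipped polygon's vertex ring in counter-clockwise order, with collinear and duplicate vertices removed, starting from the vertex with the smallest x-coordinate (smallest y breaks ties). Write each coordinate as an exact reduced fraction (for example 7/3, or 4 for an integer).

1. After x ≥ 0: [(1,10) (12,2) (18,7) (18,19) (3,15)]
2. After x ≤ 15: [(1,10) (12,2) (15,9/2) (15,91/5) (3,15)]
3. After y ≥ 6: [(1,10) (13/2,6) (15,6) (15,91/5) (3,15)]
4. After y ≤ 14: [(13/5,14) (1,10) (13/2,6) (15,6) (15,14)]
5. Canonical ring: [(1,10) (13/2,6) (15,6) (15,14) (13/5,14)]

Clipped polygon: [(1,10) (13/2,6) (15,6) (15,14) (13/5,14)]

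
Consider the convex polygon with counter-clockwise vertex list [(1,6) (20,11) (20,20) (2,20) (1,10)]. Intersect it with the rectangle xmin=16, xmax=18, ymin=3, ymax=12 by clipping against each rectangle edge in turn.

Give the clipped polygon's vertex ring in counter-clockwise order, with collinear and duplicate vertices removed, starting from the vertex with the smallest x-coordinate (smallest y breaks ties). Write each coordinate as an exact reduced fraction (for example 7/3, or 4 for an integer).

Clipped polygon: [(16,189/19) (18,199/19) (18,12) (16,12)]

1. After x ≥ 16: [(16,189/19) (20,11) (20,20) (16,20)]
2. After x ≤ 18: [(16,189/19) (18,199/19) (18,20) (16,20)]
3. After y ≥ 3: [(16,189/19) (18,199/19) (18,20) (16,20)]
4. After y ≤ 12: [(16,12) (16,189/19) (18,199/19) (18,12)]
5. Canonical ring: [(16,189/19) (18,199/19) (18,12) (16,12)]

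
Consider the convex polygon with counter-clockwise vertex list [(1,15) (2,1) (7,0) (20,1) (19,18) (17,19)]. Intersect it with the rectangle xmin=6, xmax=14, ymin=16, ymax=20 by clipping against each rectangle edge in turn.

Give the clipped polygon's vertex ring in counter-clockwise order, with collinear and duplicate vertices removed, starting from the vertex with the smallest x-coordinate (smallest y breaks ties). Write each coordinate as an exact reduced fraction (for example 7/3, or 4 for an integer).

1. After x ≥ 6: [(6,65/4) (6,1/5) (7,0) (20,1) (19,18) (17,19)]
2. After x ≤ 14: [(14,73/4) (6,65/4) (6,1/5) (7,0) (14,7/13)]
3. After y ≥ 16: [(14,16) (14,73/4) (6,65/4) (6,16)]
4. After y ≤ 20: [(14,16) (14,73/4) (6,65/4) (6,16)]
5. Canonical ring: [(6,16) (14,16) (14,73/4) (6,65/4)]

Clipped polygon: [(6,16) (14,16) (14,73/4) (6,65/4)]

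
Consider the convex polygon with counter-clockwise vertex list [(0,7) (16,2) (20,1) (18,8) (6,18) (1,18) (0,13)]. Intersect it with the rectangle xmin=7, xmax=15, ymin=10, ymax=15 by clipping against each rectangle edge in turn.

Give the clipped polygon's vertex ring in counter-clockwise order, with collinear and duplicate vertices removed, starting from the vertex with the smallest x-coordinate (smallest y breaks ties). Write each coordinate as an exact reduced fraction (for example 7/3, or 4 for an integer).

1. After x ≥ 7: [(7,77/16) (16,2) (20,1) (18,8) (7,103/6)]
2. After x ≤ 15: [(7,77/16) (15,37/16) (15,21/2) (7,103/6)]
3. After y ≥ 10: [(7,10) (15,10) (15,21/2) (7,103/6)]
4. After y ≤ 15: [(7,15) (7,10) (15,10) (15,21/2) (48/5,15)]
5. Canonical ring: [(7,10) (15,10) (15,21/2) (48/5,15) (7,15)]

Clipped polygon: [(7,10) (15,10) (15,21/2) (48/5,15) (7,15)]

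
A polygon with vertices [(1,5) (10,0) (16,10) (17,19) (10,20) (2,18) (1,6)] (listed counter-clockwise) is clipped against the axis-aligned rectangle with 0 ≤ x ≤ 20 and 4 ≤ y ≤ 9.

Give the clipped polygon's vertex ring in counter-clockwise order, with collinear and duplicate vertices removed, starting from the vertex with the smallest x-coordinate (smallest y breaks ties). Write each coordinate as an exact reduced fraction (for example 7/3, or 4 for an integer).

1. After x ≥ 0: [(1,5) (10,0) (16,10) (17,19) (10,20) (2,18) (1,6)]
2. After x ≤ 20: [(1,5) (10,0) (16,10) (17,19) (10,20) (2,18) (1,6)]
3. After y ≥ 4: [(1,5) (14/5,4) (62/5,4) (16,10) (17,19) (10,20) (2,18) (1,6)]
4. After y ≤ 9: [(1,5) (14/5,4) (62/5,4) (77/5,9) (5/4,9) (1,6)]
5. Canonical ring: [(1,5) (14/5,4) (62/5,4) (77/5,9) (5/4,9) (1,6)]

Clipped polygon: [(1,5) (14/5,4) (62/5,4) (77/5,9) (5/4,9) (1,6)]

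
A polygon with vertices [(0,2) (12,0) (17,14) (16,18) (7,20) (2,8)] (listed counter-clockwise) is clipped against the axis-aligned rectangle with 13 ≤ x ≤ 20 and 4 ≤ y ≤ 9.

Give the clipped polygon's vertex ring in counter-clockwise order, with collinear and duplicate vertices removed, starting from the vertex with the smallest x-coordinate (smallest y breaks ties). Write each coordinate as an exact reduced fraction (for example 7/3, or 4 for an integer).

1. After x ≥ 13: [(13,14/5) (17,14) (16,18) (13,56/3)]
2. After x ≤ 20: [(13,14/5) (17,14) (16,18) (13,56/3)]
3. After y ≥ 4: [(13,4) (94/7,4) (17,14) (16,18) (13,56/3)]
4. After y ≤ 9: [(13,9) (13,4) (94/7,4) (213/14,9)]
5. Canonical ring: [(13,4) (94/7,4) (213/14,9) (13,9)]

Clipped polygon: [(13,4) (94/7,4) (213/14,9) (13,9)]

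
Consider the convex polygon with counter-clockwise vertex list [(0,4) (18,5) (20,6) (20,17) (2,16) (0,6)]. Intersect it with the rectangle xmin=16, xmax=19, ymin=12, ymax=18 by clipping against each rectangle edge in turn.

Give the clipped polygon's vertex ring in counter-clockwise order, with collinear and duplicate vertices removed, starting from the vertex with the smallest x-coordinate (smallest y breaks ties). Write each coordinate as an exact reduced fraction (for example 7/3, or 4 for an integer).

Clipped polygon: [(16,12) (19,12) (19,305/18) (16,151/9)]

1. After x ≥ 16: [(16,44/9) (18,5) (20,6) (20,17) (16,151/9)]
2. After x ≤ 19: [(16,44/9) (18,5) (19,11/2) (19,305/18) (16,151/9)]
3. After y ≥ 12: [(16,12) (19,12) (19,305/18) (16,151/9)]
4. After y ≤ 18: [(16,12) (19,12) (19,305/18) (16,151/9)]
5. Canonical ring: [(16,12) (19,12) (19,305/18) (16,151/9)]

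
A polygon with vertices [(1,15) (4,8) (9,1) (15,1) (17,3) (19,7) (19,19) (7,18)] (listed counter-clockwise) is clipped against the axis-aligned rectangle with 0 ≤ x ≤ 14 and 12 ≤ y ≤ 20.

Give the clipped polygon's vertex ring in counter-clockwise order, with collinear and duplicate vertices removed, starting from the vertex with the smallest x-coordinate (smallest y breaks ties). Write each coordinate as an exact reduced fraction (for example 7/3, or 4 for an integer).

1. After x ≥ 0: [(1,15) (4,8) (9,1) (15,1) (17,3) (19,7) (19,19) (7,18)]
2. After x ≤ 14: [(1,15) (4,8) (9,1) (14,1) (14,223/12) (7,18)]
3. After y ≥ 12: [(1,15) (16/7,12) (14,12) (14,223/12) (7,18)]
4. After y ≤ 20: [(1,15) (16/7,12) (14,12) (14,223/12) (7,18)]
5. Canonical ring: [(1,15) (16/7,12) (14,12) (14,223/12) (7,18)]

Clipped polygon: [(1,15) (16/7,12) (14,12) (14,223/12) (7,18)]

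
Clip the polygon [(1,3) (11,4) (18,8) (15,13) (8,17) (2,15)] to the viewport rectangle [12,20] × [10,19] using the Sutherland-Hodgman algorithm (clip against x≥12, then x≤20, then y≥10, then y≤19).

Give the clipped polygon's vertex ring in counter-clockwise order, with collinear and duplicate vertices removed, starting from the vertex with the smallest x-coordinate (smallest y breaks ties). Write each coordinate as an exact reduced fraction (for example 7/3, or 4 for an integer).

Clipped polygon: [(12,10) (84/5,10) (15,13) (12,103/7)]

1. After x ≥ 12: [(12,32/7) (18,8) (15,13) (12,103/7)]
2. After x ≤ 20: [(12,32/7) (18,8) (15,13) (12,103/7)]
3. After y ≥ 10: [(12,10) (84/5,10) (15,13) (12,103/7)]
4. After y ≤ 19: [(12,10) (84/5,10) (15,13) (12,103/7)]
5. Canonical ring: [(12,10) (84/5,10) (15,13) (12,103/7)]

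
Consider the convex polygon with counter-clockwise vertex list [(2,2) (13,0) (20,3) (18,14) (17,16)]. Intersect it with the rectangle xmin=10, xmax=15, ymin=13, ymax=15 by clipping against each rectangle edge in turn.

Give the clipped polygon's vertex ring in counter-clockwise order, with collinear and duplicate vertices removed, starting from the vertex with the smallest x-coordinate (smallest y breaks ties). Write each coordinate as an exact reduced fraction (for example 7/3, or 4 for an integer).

1. After x ≥ 10: [(10,142/15) (10,6/11) (13,0) (20,3) (18,14) (17,16)]
2. After x ≤ 15: [(15,212/15) (10,142/15) (10,6/11) (13,0) (15,6/7)]
3. After y ≥ 13: [(15,13) (15,212/15) (193/14,13)]
4. After y ≤ 15: [(15,13) (15,212/15) (193/14,13)]
5. Canonical ring: [(193/14,13) (15,13) (15,212/15)]

Clipped polygon: [(193/14,13) (15,13) (15,212/15)]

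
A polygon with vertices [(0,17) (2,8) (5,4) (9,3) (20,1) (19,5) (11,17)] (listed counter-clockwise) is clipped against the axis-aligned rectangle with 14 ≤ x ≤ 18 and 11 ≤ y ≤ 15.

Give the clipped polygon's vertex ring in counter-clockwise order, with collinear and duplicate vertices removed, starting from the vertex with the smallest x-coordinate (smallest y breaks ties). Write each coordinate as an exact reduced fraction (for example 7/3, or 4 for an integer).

Clipped polygon: [(14,11) (15,11) (14,25/2)]

1. After x ≥ 14: [(14,23/11) (20,1) (19,5) (14,25/2)]
2. After x ≤ 18: [(14,23/11) (18,15/11) (18,13/2) (14,25/2)]
3. After y ≥ 11: [(14,11) (15,11) (14,25/2)]
4. After y ≤ 15: [(14,11) (15,11) (14,25/2)]
5. Canonical ring: [(14,11) (15,11) (14,25/2)]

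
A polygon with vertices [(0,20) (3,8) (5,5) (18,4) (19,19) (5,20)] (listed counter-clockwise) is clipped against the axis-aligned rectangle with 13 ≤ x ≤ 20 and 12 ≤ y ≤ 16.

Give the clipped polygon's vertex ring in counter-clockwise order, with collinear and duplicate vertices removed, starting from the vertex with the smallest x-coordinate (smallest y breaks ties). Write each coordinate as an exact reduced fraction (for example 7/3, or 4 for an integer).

1. After x ≥ 13: [(13,57/13) (18,4) (19,19) (13,136/7)]
2. After x ≤ 20: [(13,57/13) (18,4) (19,19) (13,136/7)]
3. After y ≥ 12: [(13,12) (278/15,12) (19,19) (13,136/7)]
4. After y ≤ 16: [(13,16) (13,12) (278/15,12) (94/5,16)]
5. Canonical ring: [(13,12) (278/15,12) (94/5,16) (13,16)]

Clipped polygon: [(13,12) (278/15,12) (94/5,16) (13,16)]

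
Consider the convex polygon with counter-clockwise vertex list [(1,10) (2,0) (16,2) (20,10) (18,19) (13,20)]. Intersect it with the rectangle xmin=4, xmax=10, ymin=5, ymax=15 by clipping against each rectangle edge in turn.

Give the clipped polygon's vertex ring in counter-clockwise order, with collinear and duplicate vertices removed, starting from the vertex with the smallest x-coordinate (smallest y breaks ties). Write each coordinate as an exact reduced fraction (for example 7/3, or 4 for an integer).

1. After x ≥ 4: [(4,25/2) (4,2/7) (16,2) (20,10) (18,19) (13,20)]
2. After x ≤ 10: [(10,35/2) (4,25/2) (4,2/7) (10,8/7)]
3. After y ≥ 5: [(10,5) (10,35/2) (4,25/2) (4,5)]
4. After y ≤ 15: [(10,5) (10,15) (7,15) (4,25/2) (4,5)]
5. Canonical ring: [(4,5) (10,5) (10,15) (7,15) (4,25/2)]

Clipped polygon: [(4,5) (10,5) (10,15) (7,15) (4,25/2)]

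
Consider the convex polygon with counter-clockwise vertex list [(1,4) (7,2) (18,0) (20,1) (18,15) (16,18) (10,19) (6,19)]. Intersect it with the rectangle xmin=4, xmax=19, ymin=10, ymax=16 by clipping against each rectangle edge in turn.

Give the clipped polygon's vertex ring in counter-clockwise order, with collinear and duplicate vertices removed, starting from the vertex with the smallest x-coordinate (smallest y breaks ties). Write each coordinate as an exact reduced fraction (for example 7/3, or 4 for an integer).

Clipped polygon: [(4,10) (131/7,10) (18,15) (52/3,16) (5,16) (4,13)]

1. After x ≥ 4: [(4,13) (4,3) (7,2) (18,0) (20,1) (18,15) (16,18) (10,19) (6,19)]
2. After x ≤ 19: [(4,13) (4,3) (7,2) (18,0) (19,1/2) (19,8) (18,15) (16,18) (10,19) (6,19)]
3. After y ≥ 10: [(4,13) (4,10) (131/7,10) (18,15) (16,18) (10,19) (6,19)]
4. After y ≤ 16: [(5,16) (4,13) (4,10) (131/7,10) (18,15) (52/3,16)]
5. Canonical ring: [(4,10) (131/7,10) (18,15) (52/3,16) (5,16) (4,13)]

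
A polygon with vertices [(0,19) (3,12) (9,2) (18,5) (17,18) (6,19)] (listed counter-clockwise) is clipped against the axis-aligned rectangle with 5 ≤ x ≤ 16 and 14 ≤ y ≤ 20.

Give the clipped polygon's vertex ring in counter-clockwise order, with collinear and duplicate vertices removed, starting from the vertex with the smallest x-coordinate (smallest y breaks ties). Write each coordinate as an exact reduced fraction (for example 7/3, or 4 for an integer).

Clipped polygon: [(5,14) (16,14) (16,199/11) (6,19) (5,19)]

1. After x ≥ 5: [(5,19) (5,26/3) (9,2) (18,5) (17,18) (6,19)]
2. After x ≤ 16: [(5,19) (5,26/3) (9,2) (16,13/3) (16,199/11) (6,19)]
3. After y ≥ 14: [(5,19) (5,14) (16,14) (16,199/11) (6,19)]
4. After y ≤ 20: [(5,19) (5,14) (16,14) (16,199/11) (6,19)]
5. Canonical ring: [(5,14) (16,14) (16,199/11) (6,19) (5,19)]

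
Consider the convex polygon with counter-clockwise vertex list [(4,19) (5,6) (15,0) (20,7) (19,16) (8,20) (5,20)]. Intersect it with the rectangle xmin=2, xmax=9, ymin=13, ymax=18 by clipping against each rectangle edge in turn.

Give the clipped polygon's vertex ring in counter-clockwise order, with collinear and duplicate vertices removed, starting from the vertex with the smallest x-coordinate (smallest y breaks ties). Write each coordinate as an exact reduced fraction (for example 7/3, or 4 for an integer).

Clipped polygon: [(53/13,18) (58/13,13) (9,13) (9,18)]

1. After x ≥ 2: [(4,19) (5,6) (15,0) (20,7) (19,16) (8,20) (5,20)]
2. After x ≤ 9: [(4,19) (5,6) (9,18/5) (9,216/11) (8,20) (5,20)]
3. After y ≥ 13: [(4,19) (58/13,13) (9,13) (9,216/11) (8,20) (5,20)]
4. After y ≤ 18: [(53/13,18) (58/13,13) (9,13) (9,18)]
5. Canonical ring: [(53/13,18) (58/13,13) (9,13) (9,18)]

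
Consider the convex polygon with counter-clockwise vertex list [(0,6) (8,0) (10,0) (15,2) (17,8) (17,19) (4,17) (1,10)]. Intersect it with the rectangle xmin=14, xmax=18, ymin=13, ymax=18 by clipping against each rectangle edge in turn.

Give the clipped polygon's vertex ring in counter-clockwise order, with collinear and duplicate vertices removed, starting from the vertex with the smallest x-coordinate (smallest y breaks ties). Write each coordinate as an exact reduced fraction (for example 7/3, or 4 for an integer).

Clipped polygon: [(14,13) (17,13) (17,18) (14,18)]

1. After x ≥ 14: [(14,8/5) (15,2) (17,8) (17,19) (14,241/13)]
2. After x ≤ 18: [(14,8/5) (15,2) (17,8) (17,19) (14,241/13)]
3. After y ≥ 13: [(14,13) (17,13) (17,19) (14,241/13)]
4. After y ≤ 18: [(14,18) (14,13) (17,13) (17,18)]
5. Canonical ring: [(14,13) (17,13) (17,18) (14,18)]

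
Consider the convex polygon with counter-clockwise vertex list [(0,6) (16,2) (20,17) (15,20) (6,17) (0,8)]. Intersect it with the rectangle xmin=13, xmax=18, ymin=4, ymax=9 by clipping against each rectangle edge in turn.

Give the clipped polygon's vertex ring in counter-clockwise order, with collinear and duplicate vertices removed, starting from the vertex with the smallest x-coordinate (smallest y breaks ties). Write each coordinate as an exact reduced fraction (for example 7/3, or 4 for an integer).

Clipped polygon: [(13,4) (248/15,4) (268/15,9) (13,9)]

1. After x ≥ 13: [(13,11/4) (16,2) (20,17) (15,20) (13,58/3)]
2. After x ≤ 18: [(13,11/4) (16,2) (18,19/2) (18,91/5) (15,20) (13,58/3)]
3. After y ≥ 4: [(13,4) (248/15,4) (18,19/2) (18,91/5) (15,20) (13,58/3)]
4. After y ≤ 9: [(13,9) (13,4) (248/15,4) (268/15,9)]
5. Canonical ring: [(13,4) (248/15,4) (268/15,9) (13,9)]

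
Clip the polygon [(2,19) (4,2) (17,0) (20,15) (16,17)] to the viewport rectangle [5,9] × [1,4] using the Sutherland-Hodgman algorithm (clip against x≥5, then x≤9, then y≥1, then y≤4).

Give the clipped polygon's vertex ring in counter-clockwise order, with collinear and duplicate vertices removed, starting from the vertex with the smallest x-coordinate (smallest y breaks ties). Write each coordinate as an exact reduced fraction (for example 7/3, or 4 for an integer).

Clipped polygon: [(5,24/13) (9,16/13) (9,4) (5,4)]

1. After x ≥ 5: [(5,130/7) (5,24/13) (17,0) (20,15) (16,17)]
2. After x ≤ 9: [(9,18) (5,130/7) (5,24/13) (9,16/13)]
3. After y ≥ 1: [(9,18) (5,130/7) (5,24/13) (9,16/13)]
4. After y ≤ 4: [(9,4) (5,4) (5,24/13) (9,16/13)]
5. Canonical ring: [(5,24/13) (9,16/13) (9,4) (5,4)]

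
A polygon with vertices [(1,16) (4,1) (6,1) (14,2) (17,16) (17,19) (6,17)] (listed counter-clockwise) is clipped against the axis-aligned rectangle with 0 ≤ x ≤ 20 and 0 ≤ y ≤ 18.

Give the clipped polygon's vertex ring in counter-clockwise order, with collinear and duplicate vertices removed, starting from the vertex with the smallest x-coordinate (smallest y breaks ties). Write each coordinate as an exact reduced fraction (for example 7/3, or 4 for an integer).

Clipped polygon: [(1,16) (4,1) (6,1) (14,2) (17,16) (17,18) (23/2,18) (6,17)]

1. After x ≥ 0: [(1,16) (4,1) (6,1) (14,2) (17,16) (17,19) (6,17)]
2. After x ≤ 20: [(1,16) (4,1) (6,1) (14,2) (17,16) (17,19) (6,17)]
3. After y ≥ 0: [(1,16) (4,1) (6,1) (14,2) (17,16) (17,19) (6,17)]
4. After y ≤ 18: [(1,16) (4,1) (6,1) (14,2) (17,16) (17,18) (23/2,18) (6,17)]
5. Canonical ring: [(1,16) (4,1) (6,1) (14,2) (17,16) (17,18) (23/2,18) (6,17)]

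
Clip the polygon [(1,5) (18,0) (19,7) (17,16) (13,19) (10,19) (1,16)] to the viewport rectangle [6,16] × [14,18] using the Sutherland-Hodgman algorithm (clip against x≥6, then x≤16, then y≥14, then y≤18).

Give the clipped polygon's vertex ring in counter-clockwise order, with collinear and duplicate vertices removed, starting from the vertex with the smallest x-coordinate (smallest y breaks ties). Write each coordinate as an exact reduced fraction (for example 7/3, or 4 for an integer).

1. After x ≥ 6: [(6,60/17) (18,0) (19,7) (17,16) (13,19) (10,19) (6,53/3)]
2. After x ≤ 16: [(6,60/17) (16,10/17) (16,67/4) (13,19) (10,19) (6,53/3)]
3. After y ≥ 14: [(6,14) (16,14) (16,67/4) (13,19) (10,19) (6,53/3)]
4. After y ≤ 18: [(6,14) (16,14) (16,67/4) (43/3,18) (7,18) (6,53/3)]
5. Canonical ring: [(6,14) (16,14) (16,67/4) (43/3,18) (7,18) (6,53/3)]

Clipped polygon: [(6,14) (16,14) (16,67/4) (43/3,18) (7,18) (6,53/3)]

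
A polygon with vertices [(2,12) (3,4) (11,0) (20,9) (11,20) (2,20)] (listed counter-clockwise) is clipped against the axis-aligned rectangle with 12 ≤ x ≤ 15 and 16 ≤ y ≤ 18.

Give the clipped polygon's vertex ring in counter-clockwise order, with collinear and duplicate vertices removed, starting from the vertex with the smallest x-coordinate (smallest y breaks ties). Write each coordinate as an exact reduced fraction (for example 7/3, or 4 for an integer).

1. After x ≥ 12: [(12,1) (20,9) (12,169/9)]
2. After x ≤ 15: [(12,1) (15,4) (15,136/9) (12,169/9)]
3. After y ≥ 16: [(12,16) (157/11,16) (12,169/9)]
4. After y ≤ 18: [(12,18) (12,16) (157/11,16) (139/11,18)]
5. Canonical ring: [(12,16) (157/11,16) (139/11,18) (12,18)]

Clipped polygon: [(12,16) (157/11,16) (139/11,18) (12,18)]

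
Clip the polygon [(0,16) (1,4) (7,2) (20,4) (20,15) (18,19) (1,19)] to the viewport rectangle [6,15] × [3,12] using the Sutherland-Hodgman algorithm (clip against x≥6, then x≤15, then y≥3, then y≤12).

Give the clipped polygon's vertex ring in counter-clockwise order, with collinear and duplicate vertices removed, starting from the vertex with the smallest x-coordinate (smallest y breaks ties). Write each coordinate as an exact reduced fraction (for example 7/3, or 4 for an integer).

Clipped polygon: [(6,3) (27/2,3) (15,42/13) (15,12) (6,12)]

1. After x ≥ 6: [(6,7/3) (7,2) (20,4) (20,15) (18,19) (6,19)]
2. After x ≤ 15: [(6,7/3) (7,2) (15,42/13) (15,19) (6,19)]
3. After y ≥ 3: [(6,3) (27/2,3) (15,42/13) (15,19) (6,19)]
4. After y ≤ 12: [(6,12) (6,3) (27/2,3) (15,42/13) (15,12)]
5. Canonical ring: [(6,3) (27/2,3) (15,42/13) (15,12) (6,12)]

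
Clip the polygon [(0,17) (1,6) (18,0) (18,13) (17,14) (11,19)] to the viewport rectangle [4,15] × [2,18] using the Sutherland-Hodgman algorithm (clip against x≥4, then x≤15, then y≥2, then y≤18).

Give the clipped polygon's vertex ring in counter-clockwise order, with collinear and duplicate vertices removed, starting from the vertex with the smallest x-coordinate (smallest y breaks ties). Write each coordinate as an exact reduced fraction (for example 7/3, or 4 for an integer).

Clipped polygon: [(4,84/17) (37/3,2) (15,2) (15,47/3) (61/5,18) (11/2,18) (4,195/11)]

1. After x ≥ 4: [(4,195/11) (4,84/17) (18,0) (18,13) (17,14) (11,19)]
2. After x ≤ 15: [(4,195/11) (4,84/17) (15,18/17) (15,47/3) (11,19)]
3. After y ≥ 2: [(4,195/11) (4,84/17) (37/3,2) (15,2) (15,47/3) (11,19)]
4. After y ≤ 18: [(11/2,18) (4,195/11) (4,84/17) (37/3,2) (15,2) (15,47/3) (61/5,18)]
5. Canonical ring: [(4,84/17) (37/3,2) (15,2) (15,47/3) (61/5,18) (11/2,18) (4,195/11)]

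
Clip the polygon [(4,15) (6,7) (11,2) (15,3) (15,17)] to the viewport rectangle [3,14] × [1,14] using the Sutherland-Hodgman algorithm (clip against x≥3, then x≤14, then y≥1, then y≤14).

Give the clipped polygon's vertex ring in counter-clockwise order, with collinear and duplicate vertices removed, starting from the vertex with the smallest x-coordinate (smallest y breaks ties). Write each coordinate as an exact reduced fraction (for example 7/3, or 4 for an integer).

Clipped polygon: [(17/4,14) (6,7) (11,2) (14,11/4) (14,14)]

1. After x ≥ 3: [(4,15) (6,7) (11,2) (15,3) (15,17)]
2. After x ≤ 14: [(14,185/11) (4,15) (6,7) (11,2) (14,11/4)]
3. After y ≥ 1: [(14,185/11) (4,15) (6,7) (11,2) (14,11/4)]
4. After y ≤ 14: [(14,14) (17/4,14) (6,7) (11,2) (14,11/4)]
5. Canonical ring: [(17/4,14) (6,7) (11,2) (14,11/4) (14,14)]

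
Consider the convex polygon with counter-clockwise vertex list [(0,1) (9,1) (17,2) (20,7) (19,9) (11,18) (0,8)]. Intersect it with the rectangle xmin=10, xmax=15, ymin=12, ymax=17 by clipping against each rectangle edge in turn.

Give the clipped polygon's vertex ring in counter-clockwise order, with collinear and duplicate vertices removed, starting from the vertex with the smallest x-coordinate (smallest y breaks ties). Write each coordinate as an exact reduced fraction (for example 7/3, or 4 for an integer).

Clipped polygon: [(10,12) (15,12) (15,27/2) (107/9,17) (10,17)]

1. After x ≥ 10: [(10,9/8) (17,2) (20,7) (19,9) (11,18) (10,188/11)]
2. After x ≤ 15: [(10,9/8) (15,7/4) (15,27/2) (11,18) (10,188/11)]
3. After y ≥ 12: [(10,12) (15,12) (15,27/2) (11,18) (10,188/11)]
4. After y ≤ 17: [(10,17) (10,12) (15,12) (15,27/2) (107/9,17)]
5. Canonical ring: [(10,12) (15,12) (15,27/2) (107/9,17) (10,17)]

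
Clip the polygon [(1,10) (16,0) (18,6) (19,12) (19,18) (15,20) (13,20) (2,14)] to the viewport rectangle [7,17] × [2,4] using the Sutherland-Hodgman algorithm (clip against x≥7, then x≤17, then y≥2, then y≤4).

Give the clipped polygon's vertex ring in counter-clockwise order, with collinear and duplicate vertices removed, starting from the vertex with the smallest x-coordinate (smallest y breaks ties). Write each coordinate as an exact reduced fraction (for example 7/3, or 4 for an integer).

Clipped polygon: [(10,4) (13,2) (50/3,2) (17,3) (17,4)]

1. After x ≥ 7: [(7,6) (16,0) (18,6) (19,12) (19,18) (15,20) (13,20) (7,184/11)]
2. After x ≤ 17: [(7,6) (16,0) (17,3) (17,19) (15,20) (13,20) (7,184/11)]
3. After y ≥ 2: [(7,6) (13,2) (50/3,2) (17,3) (17,19) (15,20) (13,20) (7,184/11)]
4. After y ≤ 4: [(10,4) (13,2) (50/3,2) (17,3) (17,4)]
5. Canonical ring: [(10,4) (13,2) (50/3,2) (17,3) (17,4)]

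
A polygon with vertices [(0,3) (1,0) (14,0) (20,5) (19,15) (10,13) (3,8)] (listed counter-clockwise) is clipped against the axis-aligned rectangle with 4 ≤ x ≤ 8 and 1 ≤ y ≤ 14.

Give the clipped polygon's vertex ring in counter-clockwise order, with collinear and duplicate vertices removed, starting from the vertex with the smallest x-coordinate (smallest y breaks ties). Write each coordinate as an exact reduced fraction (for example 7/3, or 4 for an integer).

1. After x ≥ 4: [(4,0) (14,0) (20,5) (19,15) (10,13) (4,61/7)]
2. After x ≤ 8: [(4,0) (8,0) (8,81/7) (4,61/7)]
3. After y ≥ 1: [(4,1) (8,1) (8,81/7) (4,61/7)]
4. After y ≤ 14: [(4,1) (8,1) (8,81/7) (4,61/7)]
5. Canonical ring: [(4,1) (8,1) (8,81/7) (4,61/7)]

Clipped polygon: [(4,1) (8,1) (8,81/7) (4,61/7)]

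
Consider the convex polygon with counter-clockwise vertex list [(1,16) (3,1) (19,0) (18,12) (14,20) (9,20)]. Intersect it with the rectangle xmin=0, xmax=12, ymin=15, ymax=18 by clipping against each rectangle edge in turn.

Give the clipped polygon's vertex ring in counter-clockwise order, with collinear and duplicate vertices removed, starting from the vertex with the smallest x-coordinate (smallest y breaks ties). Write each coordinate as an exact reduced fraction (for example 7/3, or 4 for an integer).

1. After x ≥ 0: [(1,16) (3,1) (19,0) (18,12) (14,20) (9,20)]
2. After x ≤ 12: [(1,16) (3,1) (12,7/16) (12,20) (9,20)]
3. After y ≥ 15: [(1,16) (17/15,15) (12,15) (12,20) (9,20)]
4. After y ≤ 18: [(5,18) (1,16) (17/15,15) (12,15) (12,18)]
5. Canonical ring: [(1,16) (17/15,15) (12,15) (12,18) (5,18)]

Clipped polygon: [(1,16) (17/15,15) (12,15) (12,18) (5,18)]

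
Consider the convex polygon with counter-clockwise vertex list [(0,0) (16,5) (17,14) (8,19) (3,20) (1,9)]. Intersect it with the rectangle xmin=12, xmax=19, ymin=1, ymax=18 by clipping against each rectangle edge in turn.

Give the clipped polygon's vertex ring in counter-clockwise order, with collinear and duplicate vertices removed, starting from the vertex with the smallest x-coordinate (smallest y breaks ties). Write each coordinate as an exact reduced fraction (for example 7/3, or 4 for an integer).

Clipped polygon: [(12,15/4) (16,5) (17,14) (12,151/9)]

1. After x ≥ 12: [(12,15/4) (16,5) (17,14) (12,151/9)]
2. After x ≤ 19: [(12,15/4) (16,5) (17,14) (12,151/9)]
3. After y ≥ 1: [(12,15/4) (16,5) (17,14) (12,151/9)]
4. After y ≤ 18: [(12,15/4) (16,5) (17,14) (12,151/9)]
5. Canonical ring: [(12,15/4) (16,5) (17,14) (12,151/9)]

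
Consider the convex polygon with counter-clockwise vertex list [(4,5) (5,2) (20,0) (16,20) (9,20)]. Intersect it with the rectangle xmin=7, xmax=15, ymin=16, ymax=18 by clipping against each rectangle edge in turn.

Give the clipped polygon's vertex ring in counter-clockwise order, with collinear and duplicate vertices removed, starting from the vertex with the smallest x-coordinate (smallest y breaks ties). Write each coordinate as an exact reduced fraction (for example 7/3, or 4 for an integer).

Clipped polygon: [(23/3,16) (15,16) (15,18) (25/3,18)]

1. After x ≥ 7: [(7,14) (7,26/15) (20,0) (16,20) (9,20)]
2. After x ≤ 15: [(7,14) (7,26/15) (15,2/3) (15,20) (9,20)]
3. After y ≥ 16: [(23/3,16) (15,16) (15,20) (9,20)]
4. After y ≤ 18: [(25/3,18) (23/3,16) (15,16) (15,18)]
5. Canonical ring: [(23/3,16) (15,16) (15,18) (25/3,18)]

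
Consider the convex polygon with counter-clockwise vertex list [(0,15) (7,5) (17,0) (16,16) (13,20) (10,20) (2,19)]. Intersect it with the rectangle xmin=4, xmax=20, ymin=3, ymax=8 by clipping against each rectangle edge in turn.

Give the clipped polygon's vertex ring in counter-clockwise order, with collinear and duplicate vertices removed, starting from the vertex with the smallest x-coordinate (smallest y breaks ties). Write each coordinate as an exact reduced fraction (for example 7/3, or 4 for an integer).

Clipped polygon: [(49/10,8) (7,5) (11,3) (269/16,3) (33/2,8)]

1. After x ≥ 4: [(4,65/7) (7,5) (17,0) (16,16) (13,20) (10,20) (4,77/4)]
2. After x ≤ 20: [(4,65/7) (7,5) (17,0) (16,16) (13,20) (10,20) (4,77/4)]
3. After y ≥ 3: [(4,65/7) (7,5) (11,3) (269/16,3) (16,16) (13,20) (10,20) (4,77/4)]
4. After y ≤ 8: [(49/10,8) (7,5) (11,3) (269/16,3) (33/2,8)]
5. Canonical ring: [(49/10,8) (7,5) (11,3) (269/16,3) (33/2,8)]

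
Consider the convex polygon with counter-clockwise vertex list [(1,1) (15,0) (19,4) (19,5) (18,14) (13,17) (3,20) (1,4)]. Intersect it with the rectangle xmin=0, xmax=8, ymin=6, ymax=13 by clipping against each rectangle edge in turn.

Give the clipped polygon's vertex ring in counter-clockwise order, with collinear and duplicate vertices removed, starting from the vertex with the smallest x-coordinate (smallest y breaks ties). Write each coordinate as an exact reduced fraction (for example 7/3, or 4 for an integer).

Clipped polygon: [(5/4,6) (8,6) (8,13) (17/8,13)]

1. After x ≥ 0: [(1,1) (15,0) (19,4) (19,5) (18,14) (13,17) (3,20) (1,4)]
2. After x ≤ 8: [(1,1) (8,1/2) (8,37/2) (3,20) (1,4)]
3. After y ≥ 6: [(8,6) (8,37/2) (3,20) (5/4,6)]
4. After y ≤ 13: [(8,6) (8,13) (17/8,13) (5/4,6)]
5. Canonical ring: [(5/4,6) (8,6) (8,13) (17/8,13)]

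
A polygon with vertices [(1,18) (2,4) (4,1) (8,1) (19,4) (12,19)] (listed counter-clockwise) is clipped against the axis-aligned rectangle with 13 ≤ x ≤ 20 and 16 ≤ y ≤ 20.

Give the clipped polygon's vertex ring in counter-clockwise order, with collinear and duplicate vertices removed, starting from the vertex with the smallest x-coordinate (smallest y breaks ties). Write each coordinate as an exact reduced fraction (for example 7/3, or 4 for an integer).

Clipped polygon: [(13,16) (67/5,16) (13,118/7)]

1. After x ≥ 13: [(13,26/11) (19,4) (13,118/7)]
2. After x ≤ 20: [(13,26/11) (19,4) (13,118/7)]
3. After y ≥ 16: [(13,16) (67/5,16) (13,118/7)]
4. After y ≤ 20: [(13,16) (67/5,16) (13,118/7)]
5. Canonical ring: [(13,16) (67/5,16) (13,118/7)]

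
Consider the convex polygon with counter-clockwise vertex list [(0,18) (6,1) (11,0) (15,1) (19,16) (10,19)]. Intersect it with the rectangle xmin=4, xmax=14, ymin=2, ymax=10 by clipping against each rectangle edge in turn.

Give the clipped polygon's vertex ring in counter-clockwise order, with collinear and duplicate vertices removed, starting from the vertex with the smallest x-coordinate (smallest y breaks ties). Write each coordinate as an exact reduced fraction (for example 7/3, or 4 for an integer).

Clipped polygon: [(4,20/3) (96/17,2) (14,2) (14,10) (4,10)]

1. After x ≥ 4: [(4,92/5) (4,20/3) (6,1) (11,0) (15,1) (19,16) (10,19)]
2. After x ≤ 14: [(4,92/5) (4,20/3) (6,1) (11,0) (14,3/4) (14,53/3) (10,19)]
3. After y ≥ 2: [(4,92/5) (4,20/3) (96/17,2) (14,2) (14,53/3) (10,19)]
4. After y ≤ 10: [(4,10) (4,20/3) (96/17,2) (14,2) (14,10)]
5. Canonical ring: [(4,20/3) (96/17,2) (14,2) (14,10) (4,10)]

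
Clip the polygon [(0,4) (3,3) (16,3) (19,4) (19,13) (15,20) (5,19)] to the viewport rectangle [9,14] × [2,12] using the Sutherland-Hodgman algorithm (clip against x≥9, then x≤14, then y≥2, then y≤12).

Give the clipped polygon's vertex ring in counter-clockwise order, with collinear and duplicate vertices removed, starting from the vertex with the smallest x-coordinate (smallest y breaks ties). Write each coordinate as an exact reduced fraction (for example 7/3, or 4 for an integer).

Clipped polygon: [(9,3) (14,3) (14,12) (9,12)]

1. After x ≥ 9: [(9,3) (16,3) (19,4) (19,13) (15,20) (9,97/5)]
2. After x ≤ 14: [(9,3) (14,3) (14,199/10) (9,97/5)]
3. After y ≥ 2: [(9,3) (14,3) (14,199/10) (9,97/5)]
4. After y ≤ 12: [(9,12) (9,3) (14,3) (14,12)]
5. Canonical ring: [(9,3) (14,3) (14,12) (9,12)]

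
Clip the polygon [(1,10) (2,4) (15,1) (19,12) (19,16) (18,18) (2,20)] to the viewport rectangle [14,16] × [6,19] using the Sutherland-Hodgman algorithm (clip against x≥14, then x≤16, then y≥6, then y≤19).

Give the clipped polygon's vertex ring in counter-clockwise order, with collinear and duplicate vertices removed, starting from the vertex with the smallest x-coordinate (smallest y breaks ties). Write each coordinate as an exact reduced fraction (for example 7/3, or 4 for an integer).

Clipped polygon: [(14,6) (16,6) (16,73/4) (14,37/2)]

1. After x ≥ 14: [(14,16/13) (15,1) (19,12) (19,16) (18,18) (14,37/2)]
2. After x ≤ 16: [(14,16/13) (15,1) (16,15/4) (16,73/4) (14,37/2)]
3. After y ≥ 6: [(14,6) (16,6) (16,73/4) (14,37/2)]
4. After y ≤ 19: [(14,6) (16,6) (16,73/4) (14,37/2)]
5. Canonical ring: [(14,6) (16,6) (16,73/4) (14,37/2)]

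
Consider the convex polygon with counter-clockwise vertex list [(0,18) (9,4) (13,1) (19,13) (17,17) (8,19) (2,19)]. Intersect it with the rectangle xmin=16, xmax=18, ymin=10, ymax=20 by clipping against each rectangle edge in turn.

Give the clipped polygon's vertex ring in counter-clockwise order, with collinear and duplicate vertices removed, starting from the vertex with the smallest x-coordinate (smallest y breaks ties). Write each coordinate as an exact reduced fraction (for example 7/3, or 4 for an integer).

1. After x ≥ 16: [(16,7) (19,13) (17,17) (16,155/9)]
2. After x ≤ 18: [(16,7) (18,11) (18,15) (17,17) (16,155/9)]
3. After y ≥ 10: [(16,10) (35/2,10) (18,11) (18,15) (17,17) (16,155/9)]
4. After y ≤ 20: [(16,10) (35/2,10) (18,11) (18,15) (17,17) (16,155/9)]
5. Canonical ring: [(16,10) (35/2,10) (18,11) (18,15) (17,17) (16,155/9)]

Clipped polygon: [(16,10) (35/2,10) (18,11) (18,15) (17,17) (16,155/9)]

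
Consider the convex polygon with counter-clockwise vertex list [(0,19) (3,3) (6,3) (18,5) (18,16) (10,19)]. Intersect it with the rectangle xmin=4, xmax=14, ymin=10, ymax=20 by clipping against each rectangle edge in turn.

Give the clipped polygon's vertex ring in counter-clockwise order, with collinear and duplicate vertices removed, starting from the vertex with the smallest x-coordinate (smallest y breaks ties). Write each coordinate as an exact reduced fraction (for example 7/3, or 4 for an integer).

Clipped polygon: [(4,10) (14,10) (14,35/2) (10,19) (4,19)]

1. After x ≥ 4: [(4,19) (4,3) (6,3) (18,5) (18,16) (10,19)]
2. After x ≤ 14: [(4,19) (4,3) (6,3) (14,13/3) (14,35/2) (10,19)]
3. After y ≥ 10: [(4,19) (4,10) (14,10) (14,35/2) (10,19)]
4. After y ≤ 20: [(4,19) (4,10) (14,10) (14,35/2) (10,19)]
5. Canonical ring: [(4,10) (14,10) (14,35/2) (10,19) (4,19)]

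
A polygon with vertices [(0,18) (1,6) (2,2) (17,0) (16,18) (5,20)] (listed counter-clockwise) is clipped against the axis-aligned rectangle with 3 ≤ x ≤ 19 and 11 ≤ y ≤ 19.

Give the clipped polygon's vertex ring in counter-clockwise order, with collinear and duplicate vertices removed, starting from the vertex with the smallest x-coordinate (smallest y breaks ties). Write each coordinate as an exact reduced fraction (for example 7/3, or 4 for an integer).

1. After x ≥ 3: [(3,96/5) (3,28/15) (17,0) (16,18) (5,20)]
2. After x ≤ 19: [(3,96/5) (3,28/15) (17,0) (16,18) (5,20)]
3. After y ≥ 11: [(3,96/5) (3,11) (295/18,11) (16,18) (5,20)]
4. After y ≤ 19: [(3,19) (3,11) (295/18,11) (16,18) (21/2,19)]
5. Canonical ring: [(3,11) (295/18,11) (16,18) (21/2,19) (3,19)]

Clipped polygon: [(3,11) (295/18,11) (16,18) (21/2,19) (3,19)]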